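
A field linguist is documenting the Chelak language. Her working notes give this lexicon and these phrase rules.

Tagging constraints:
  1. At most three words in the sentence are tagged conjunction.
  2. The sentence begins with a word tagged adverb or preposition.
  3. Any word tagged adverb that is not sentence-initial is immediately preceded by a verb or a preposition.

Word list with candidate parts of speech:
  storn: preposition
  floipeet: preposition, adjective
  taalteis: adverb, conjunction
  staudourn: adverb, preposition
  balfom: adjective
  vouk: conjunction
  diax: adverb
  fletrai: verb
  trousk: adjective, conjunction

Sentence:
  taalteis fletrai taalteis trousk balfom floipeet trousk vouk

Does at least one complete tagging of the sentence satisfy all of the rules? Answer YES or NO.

Candidates per position — 1:taalteis {adverb,conjunction}; 2:fletrai {verb}; 3:taalteis {adverb,conjunction}; 4:trousk {adjective,conjunction}; 5:balfom {adjective}; 6:floipeet {preposition,adjective}; 7:trousk {adjective,conjunction}; 8:vouk {conjunction}.
One satisfying assignment: adverb verb conjunction adjective adjective preposition adjective conjunction.
Verifying each rule — rule 1 holds; rule 2 holds; rule 3 holds.

YES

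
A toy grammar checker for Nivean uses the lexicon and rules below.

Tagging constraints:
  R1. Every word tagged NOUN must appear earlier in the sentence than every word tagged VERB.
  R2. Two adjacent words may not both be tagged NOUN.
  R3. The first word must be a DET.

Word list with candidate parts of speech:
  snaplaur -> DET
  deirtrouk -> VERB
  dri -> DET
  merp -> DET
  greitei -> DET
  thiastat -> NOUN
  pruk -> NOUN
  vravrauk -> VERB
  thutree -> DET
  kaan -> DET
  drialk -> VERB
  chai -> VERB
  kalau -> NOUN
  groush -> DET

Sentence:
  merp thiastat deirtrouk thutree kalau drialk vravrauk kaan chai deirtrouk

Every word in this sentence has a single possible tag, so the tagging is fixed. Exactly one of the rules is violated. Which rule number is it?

Fixed tagging: DET NOUN VERB DET NOUN VERB VERB DET VERB VERB.
Rule check: R1 ✗, R2 ✓, R3 ✓.
Only rule 1 fails.

1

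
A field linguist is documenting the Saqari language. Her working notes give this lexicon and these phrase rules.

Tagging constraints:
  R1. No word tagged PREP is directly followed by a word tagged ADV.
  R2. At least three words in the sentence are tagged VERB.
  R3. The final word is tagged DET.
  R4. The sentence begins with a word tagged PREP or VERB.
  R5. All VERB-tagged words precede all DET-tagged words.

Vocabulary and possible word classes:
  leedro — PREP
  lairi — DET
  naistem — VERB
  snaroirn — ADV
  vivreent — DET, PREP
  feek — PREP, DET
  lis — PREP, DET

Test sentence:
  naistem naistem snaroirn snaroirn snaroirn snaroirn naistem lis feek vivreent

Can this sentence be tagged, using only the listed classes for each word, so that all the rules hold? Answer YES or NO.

Candidates per position — 1:naistem {VERB}; 2:naistem {VERB}; 3:snaroirn {ADV}; 4:snaroirn {ADV}; 5:snaroirn {ADV}; 6:snaroirn {ADV}; 7:naistem {VERB}; 8:lis {PREP,DET}; 9:feek {PREP,DET}; 10:vivreent {DET,PREP}.
One satisfying assignment: VERB VERB ADV ADV ADV ADV VERB DET DET DET.
Checking: rule 1 holds; rule 2 holds; rule 3 holds; rule 4 holds; rule 5 holds.

YES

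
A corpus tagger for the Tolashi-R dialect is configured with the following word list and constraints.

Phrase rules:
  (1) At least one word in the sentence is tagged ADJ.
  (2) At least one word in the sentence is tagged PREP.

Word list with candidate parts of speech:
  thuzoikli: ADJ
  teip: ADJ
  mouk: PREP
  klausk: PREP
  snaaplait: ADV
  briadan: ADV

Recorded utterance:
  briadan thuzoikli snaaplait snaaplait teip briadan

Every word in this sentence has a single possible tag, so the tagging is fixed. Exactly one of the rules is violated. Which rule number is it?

2

Fixed tagging: ADV ADJ ADV ADV ADJ ADV.
Rule check: R1 pass, R2 fail.
Only rule 2 fails.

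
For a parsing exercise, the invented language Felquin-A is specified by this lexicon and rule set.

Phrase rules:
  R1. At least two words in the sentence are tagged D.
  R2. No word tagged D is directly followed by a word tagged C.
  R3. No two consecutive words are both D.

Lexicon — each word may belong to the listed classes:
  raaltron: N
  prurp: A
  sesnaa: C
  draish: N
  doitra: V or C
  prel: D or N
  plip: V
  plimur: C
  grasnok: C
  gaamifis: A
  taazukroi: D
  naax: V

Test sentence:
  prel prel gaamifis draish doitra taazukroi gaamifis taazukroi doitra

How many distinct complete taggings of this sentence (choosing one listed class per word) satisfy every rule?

Candidates per position — 1:prel {D,N}; 2:prel {D,N}; 3:gaamifis {A}; 4:draish {N}; 5:doitra {V,C}; 6:taazukroi {D}; 7:gaamifis {A}; 8:taazukroi {D}; 9:doitra {V,C}.
There are 16 candidate sequences in total.
Checking each against the rules leaves 6 sequences.
Count = 6.

6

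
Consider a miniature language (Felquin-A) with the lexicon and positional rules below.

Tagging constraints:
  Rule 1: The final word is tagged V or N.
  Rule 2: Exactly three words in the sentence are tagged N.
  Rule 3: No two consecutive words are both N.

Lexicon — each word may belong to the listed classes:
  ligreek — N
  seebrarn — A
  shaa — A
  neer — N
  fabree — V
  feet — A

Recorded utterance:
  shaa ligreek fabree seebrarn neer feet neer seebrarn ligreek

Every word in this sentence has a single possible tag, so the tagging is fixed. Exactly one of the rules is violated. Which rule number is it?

Fixed tagging: A N V A N A N A N.
Rule check: R1 ✓, R2 ✗, R3 ✓.
Only rule 2 fails.

2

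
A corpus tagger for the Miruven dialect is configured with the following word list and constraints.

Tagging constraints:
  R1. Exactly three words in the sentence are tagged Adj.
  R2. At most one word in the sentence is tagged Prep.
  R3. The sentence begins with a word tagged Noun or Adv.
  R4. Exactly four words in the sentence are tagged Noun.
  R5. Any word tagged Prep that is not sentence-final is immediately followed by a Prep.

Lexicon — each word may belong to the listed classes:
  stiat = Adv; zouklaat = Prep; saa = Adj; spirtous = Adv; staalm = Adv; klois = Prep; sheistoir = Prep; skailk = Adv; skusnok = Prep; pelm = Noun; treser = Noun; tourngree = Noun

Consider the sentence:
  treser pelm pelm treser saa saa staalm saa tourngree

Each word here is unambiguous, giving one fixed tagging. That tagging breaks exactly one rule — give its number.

4

Fixed tagging: Noun Noun Noun Noun Adj Adj Adv Adj Noun.
Rule check: R1 holds, R2 holds, R3 holds, R4 violated, R5 holds.
Only rule 4 fails.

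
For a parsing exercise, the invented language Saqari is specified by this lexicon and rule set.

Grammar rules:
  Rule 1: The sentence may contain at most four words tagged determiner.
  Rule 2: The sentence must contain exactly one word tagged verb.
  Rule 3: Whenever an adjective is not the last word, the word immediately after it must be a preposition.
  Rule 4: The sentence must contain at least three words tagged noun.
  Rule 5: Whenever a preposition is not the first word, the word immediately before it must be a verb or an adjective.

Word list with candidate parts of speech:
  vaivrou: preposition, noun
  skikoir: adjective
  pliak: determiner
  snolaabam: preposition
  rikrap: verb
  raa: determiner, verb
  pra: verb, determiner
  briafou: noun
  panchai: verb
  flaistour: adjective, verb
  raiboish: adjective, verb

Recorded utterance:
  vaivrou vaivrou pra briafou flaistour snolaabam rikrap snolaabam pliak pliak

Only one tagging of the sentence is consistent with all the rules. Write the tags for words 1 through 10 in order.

Candidates per position — 1:vaivrou {preposition,noun}; 2:vaivrou {preposition,noun}; 3:pra {verb,determiner}; 4:briafou {noun}; 5:flaistour {adjective,verb}; 6:snolaabam {preposition}; 7:rikrap {verb}; 8:snolaabam {preposition}; 9:pliak {determiner}; 10:pliak {determiner}.
Position 1: preposition is ruled out by rule 4; that leaves noun.
Position 2: preposition is ruled out by rule 4; that leaves noun.
Position 3: verb is ruled out by rule 2; that leaves determiner.
Position 5: verb is ruled out by rule 2; that leaves adjective.
That leaves exactly one tagging: noun noun determiner noun adjective preposition verb preposition determiner determiner.
Checking: rule 1 ✓; rule 2 ✓; rule 3 ✓; rule 4 ✓; rule 5 ✓.

noun noun determiner noun adjective preposition verb preposition determiner determiner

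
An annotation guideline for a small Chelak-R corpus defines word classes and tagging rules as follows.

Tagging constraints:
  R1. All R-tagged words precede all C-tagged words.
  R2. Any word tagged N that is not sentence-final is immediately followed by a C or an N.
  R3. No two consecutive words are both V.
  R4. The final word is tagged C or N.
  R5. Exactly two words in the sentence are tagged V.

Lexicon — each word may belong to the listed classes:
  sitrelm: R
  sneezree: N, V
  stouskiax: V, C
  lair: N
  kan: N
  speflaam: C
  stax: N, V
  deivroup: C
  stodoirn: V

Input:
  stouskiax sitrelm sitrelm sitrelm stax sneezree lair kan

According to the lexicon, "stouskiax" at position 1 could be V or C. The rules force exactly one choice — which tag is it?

Candidates per position — 1:stouskiax {V,C}; 2:sitrelm {R}; 3:sitrelm {R}; 4:sitrelm {R}; 5:stax {N,V}; 6:sneezree {N,V}; 7:lair {N}; 8:kan {N}.
At position 1, choosing C makes rule 1 impossible to satisfy; hence V.
The remaining ambiguous positions (5, 6) are resolved jointly — only one combination satisfies every rule.
So the tagging must be: V R R R V N N N.
Rule-by-rule: rule 1 satisfied; rule 2 satisfied; rule 3 satisfied; rule 4 satisfied; rule 5 satisfied.

V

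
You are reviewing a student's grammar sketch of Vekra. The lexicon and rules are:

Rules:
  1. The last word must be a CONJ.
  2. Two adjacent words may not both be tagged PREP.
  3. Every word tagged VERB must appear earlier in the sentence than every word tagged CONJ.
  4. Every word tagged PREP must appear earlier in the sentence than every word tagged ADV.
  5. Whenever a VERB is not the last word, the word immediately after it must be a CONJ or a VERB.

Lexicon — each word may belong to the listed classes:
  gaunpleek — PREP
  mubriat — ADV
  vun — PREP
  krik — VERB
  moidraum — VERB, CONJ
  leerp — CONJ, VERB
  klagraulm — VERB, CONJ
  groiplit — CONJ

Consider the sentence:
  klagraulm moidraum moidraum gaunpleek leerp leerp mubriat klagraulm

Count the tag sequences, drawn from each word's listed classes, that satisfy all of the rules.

3

Candidates per position — 1:klagraulm {VERB,CONJ}; 2:moidraum {VERB,CONJ}; 3:moidraum {VERB,CONJ}; 4:gaunpleek {PREP}; 5:leerp {CONJ,VERB}; 6:leerp {CONJ,VERB}; 7:mubriat {ADV}; 8:klagraulm {VERB,CONJ}.
There are 64 candidate sequences in total.
The sequences that satisfy every rule: VERB VERB CONJ PREP CONJ CONJ ADV CONJ; VERB CONJ CONJ PREP CONJ CONJ ADV CONJ; CONJ CONJ CONJ PREP CONJ CONJ ADV CONJ.
Count = 3.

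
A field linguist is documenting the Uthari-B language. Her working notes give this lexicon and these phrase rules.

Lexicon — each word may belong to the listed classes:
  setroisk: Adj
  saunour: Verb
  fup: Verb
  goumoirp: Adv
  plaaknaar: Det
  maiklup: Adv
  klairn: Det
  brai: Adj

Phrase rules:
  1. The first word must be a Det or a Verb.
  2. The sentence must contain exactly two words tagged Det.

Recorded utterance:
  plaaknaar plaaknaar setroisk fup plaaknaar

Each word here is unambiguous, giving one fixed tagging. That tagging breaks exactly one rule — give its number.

Fixed tagging: Det Det Adj Verb Det.
Checking each rule: R1 ok, R2 fails.
Only rule 2 fails.

2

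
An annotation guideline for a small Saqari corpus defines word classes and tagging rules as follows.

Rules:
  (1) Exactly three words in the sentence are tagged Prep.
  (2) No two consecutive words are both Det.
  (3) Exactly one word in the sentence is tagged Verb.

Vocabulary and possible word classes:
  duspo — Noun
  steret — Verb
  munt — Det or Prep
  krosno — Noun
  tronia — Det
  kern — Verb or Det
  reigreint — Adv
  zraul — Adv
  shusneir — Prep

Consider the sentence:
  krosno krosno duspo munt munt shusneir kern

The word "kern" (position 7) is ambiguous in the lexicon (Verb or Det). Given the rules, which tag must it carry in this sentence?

Candidates per position — 1:krosno {Noun}; 2:krosno {Noun}; 3:duspo {Noun}; 4:munt {Det,Prep}; 5:munt {Det,Prep}; 6:shusneir {Prep}; 7:kern {Verb,Det}.
At position 4, choosing Det makes rule 1 impossible to satisfy; hence Prep.
At position 5, choosing Det makes rule 1 impossible to satisfy; hence Prep.
At position 7, choosing Det makes rule 3 impossible to satisfy; hence Verb.
The unique satisfying tagging is: Noun Noun Noun Prep Prep Prep Verb.
Verifying each rule — rule 1 ok; rule 2 ok; rule 3 ok.

Verb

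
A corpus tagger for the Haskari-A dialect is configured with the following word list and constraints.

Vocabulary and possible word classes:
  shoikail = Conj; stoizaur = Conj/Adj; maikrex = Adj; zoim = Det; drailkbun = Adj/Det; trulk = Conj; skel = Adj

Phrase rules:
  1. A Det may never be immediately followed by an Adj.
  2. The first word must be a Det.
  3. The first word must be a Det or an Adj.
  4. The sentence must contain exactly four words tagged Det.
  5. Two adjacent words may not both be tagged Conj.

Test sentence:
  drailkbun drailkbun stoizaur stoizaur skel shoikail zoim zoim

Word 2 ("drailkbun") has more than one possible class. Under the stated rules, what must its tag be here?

Det

Candidates per position — 1:drailkbun {Adj,Det}; 2:drailkbun {Adj,Det}; 3:stoizaur {Conj,Adj}; 4:stoizaur {Conj,Adj}; 5:skel {Adj}; 6:shoikail {Conj}; 7:zoim {Det}; 8:zoim {Det}.
If word 1 were Adj, no tagging could satisfy rule 2; so word 1 is Det.
If word 2 were Adj, no tagging could satisfy rule 1; so word 2 is Det.
If word 3 were Adj, no tagging could satisfy rule 1; so word 3 is Conj.
If word 4 were Conj, no tagging could satisfy rule 5; so word 4 is Adj.
That leaves exactly one tagging: Det Det Conj Adj Adj Conj Det Det.
Check: rule 1 holds; rule 2 holds; rule 3 holds; rule 4 holds; rule 5 holds.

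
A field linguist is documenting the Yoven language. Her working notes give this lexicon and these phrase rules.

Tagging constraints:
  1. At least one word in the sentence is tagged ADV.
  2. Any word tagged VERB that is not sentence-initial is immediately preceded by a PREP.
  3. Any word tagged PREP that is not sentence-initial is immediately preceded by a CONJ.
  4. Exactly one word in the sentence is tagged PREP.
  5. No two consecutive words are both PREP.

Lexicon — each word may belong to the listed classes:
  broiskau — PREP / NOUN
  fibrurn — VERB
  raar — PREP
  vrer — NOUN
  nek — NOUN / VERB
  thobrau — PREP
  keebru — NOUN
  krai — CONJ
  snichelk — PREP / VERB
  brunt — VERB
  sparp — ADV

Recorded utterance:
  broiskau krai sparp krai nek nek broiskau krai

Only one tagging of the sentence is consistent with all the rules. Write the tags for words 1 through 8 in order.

Candidates per position — 1:broiskau {PREP,NOUN}; 2:krai {CONJ}; 3:sparp {ADV}; 4:krai {CONJ}; 5:nek {NOUN,VERB}; 6:nek {NOUN,VERB}; 7:broiskau {PREP,NOUN}; 8:krai {CONJ}.
Position 5: tagging it VERB would leave rule 2 unsatisfiable, so it must be NOUN.
Position 6: tagging it VERB would leave rule 2 unsatisfiable, so it must be NOUN.
Position 7: tagging it PREP would leave rule 3 unsatisfiable, so it must be NOUN.
Position 1: tagging it NOUN would leave rule 4 unsatisfiable, so it must be PREP.
That leaves exactly one tagging: PREP CONJ ADV CONJ NOUN NOUN NOUN CONJ.
Verifying each rule — rule 1 satisfied; rule 2 satisfied; rule 3 satisfied; rule 4 satisfied; rule 5 satisfied.

PREP CONJ ADV CONJ NOUN NOUN NOUN CONJ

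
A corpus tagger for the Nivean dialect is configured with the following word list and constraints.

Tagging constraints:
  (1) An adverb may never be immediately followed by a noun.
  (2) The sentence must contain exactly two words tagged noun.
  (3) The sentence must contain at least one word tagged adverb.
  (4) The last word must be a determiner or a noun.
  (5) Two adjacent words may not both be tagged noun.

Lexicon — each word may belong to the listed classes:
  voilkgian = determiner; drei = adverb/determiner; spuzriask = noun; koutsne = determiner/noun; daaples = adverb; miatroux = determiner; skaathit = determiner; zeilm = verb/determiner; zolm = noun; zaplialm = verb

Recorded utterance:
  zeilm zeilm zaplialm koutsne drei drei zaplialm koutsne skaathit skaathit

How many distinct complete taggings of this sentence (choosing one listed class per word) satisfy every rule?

12

Candidates per position — 1:zeilm {verb,determiner}; 2:zeilm {verb,determiner}; 3:zaplialm {verb}; 4:koutsne {determiner,noun}; 5:drei {adverb,determiner}; 6:drei {adverb,determiner}; 7:zaplialm {verb}; 8:koutsne {determiner,noun}; 9:skaathit {determiner}; 10:skaathit {determiner}.
There are 64 candidate sequences in total.
Checking each against the rules leaves 12 sequences.
Count = 12.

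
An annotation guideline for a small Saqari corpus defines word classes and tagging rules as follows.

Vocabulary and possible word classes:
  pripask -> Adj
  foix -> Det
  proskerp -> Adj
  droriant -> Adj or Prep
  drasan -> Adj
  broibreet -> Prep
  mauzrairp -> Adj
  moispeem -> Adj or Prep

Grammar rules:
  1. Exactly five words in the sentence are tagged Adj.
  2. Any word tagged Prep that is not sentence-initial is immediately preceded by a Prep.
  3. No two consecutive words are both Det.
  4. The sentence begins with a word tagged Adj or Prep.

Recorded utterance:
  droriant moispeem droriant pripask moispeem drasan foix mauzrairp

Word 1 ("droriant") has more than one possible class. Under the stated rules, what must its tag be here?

Candidates per position — 1:droriant {Adj,Prep}; 2:moispeem {Adj,Prep}; 3:droriant {Adj,Prep}; 4:pripask {Adj}; 5:moispeem {Adj,Prep}; 6:drasan {Adj}; 7:foix {Det}; 8:mauzrairp {Adj}.
Word 5 cannot be Prep — rule 2 would then fail for every completion. It is Adj.
Position 1: the remaining choice is settled jointly with positions 2, 3 — only Prep at position 1 is part of a tagging that satisfies every rule.
So the tagging must be: Prep Prep Adj Adj Adj Adj Det Adj.
Check: rule 1 ok; rule 2 ok; rule 3 ok; rule 4 ok.

Prep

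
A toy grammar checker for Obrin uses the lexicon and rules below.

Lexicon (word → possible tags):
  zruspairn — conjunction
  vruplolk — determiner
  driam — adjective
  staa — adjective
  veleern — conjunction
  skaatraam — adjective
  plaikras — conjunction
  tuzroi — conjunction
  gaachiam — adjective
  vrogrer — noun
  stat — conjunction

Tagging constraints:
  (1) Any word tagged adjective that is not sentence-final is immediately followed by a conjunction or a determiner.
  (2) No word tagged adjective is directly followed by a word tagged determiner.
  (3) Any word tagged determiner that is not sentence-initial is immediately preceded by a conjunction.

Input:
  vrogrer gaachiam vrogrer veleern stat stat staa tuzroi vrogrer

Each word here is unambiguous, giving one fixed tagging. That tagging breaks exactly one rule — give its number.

Fixed tagging: noun adjective noun conjunction conjunction conjunction adjective conjunction noun.
Rule check: R1 fail, R2 pass, R3 pass.
Only rule 1 fails.

1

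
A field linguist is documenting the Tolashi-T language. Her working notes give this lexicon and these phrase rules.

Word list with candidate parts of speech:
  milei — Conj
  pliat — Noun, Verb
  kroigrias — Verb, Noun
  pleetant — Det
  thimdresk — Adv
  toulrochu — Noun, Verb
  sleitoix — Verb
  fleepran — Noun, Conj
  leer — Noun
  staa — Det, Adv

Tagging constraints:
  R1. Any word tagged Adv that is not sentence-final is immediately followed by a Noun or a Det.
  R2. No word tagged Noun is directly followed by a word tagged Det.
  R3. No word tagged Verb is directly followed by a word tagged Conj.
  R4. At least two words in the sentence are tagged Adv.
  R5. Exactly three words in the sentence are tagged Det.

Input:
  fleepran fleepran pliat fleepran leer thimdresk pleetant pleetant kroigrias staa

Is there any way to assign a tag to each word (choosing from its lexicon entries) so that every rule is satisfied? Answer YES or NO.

NO

Candidates per position — 1:fleepran {Noun,Conj}; 2:fleepran {Noun,Conj}; 3:pliat {Noun,Verb}; 4:fleepran {Noun,Conj}; 5:leer {Noun}; 6:thimdresk {Adv}; 7:pleetant {Det}; 8:pleetant {Det}; 9:kroigrias {Verb,Noun}; 10:staa {Det,Adv}.
Every candidate sequence violates at least one rule; no consistent tagging exists.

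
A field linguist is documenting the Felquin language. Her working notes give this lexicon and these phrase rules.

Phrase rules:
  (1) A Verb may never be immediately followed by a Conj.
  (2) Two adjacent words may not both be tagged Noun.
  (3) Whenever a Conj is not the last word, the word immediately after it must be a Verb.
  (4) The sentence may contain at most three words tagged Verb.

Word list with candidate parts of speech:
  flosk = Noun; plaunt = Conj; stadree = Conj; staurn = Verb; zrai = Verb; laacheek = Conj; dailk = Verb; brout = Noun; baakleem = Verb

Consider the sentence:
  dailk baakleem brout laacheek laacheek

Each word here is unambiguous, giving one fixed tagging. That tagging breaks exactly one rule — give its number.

Fixed tagging: Verb Verb Noun Conj Conj.
Applying the rules: R1 ✓, R2 ✓, R3 ✗, R4 ✓.
Only rule 3 fails.

3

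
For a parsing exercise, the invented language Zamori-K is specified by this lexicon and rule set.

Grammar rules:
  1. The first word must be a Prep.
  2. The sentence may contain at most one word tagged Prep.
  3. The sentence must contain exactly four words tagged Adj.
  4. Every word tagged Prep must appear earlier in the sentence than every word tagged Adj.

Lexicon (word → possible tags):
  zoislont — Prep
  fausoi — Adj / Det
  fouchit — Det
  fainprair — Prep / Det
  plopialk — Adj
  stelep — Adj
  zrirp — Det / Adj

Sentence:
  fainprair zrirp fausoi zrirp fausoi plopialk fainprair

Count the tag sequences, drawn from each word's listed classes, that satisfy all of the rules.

4

Candidates per position — 1:fainprair {Prep,Det}; 2:zrirp {Det,Adj}; 3:fausoi {Adj,Det}; 4:zrirp {Det,Adj}; 5:fausoi {Adj,Det}; 6:plopialk {Adj}; 7:fainprair {Prep,Det}.
There are 64 candidate sequences in total.
The sequences that satisfy every rule: Prep Det Adj Adj Adj Adj Det; Prep Adj Adj Det Adj Adj Det; Prep Adj Adj Adj Det Adj Det; Prep Adj Det Adj Adj Adj Det.
Count = 4.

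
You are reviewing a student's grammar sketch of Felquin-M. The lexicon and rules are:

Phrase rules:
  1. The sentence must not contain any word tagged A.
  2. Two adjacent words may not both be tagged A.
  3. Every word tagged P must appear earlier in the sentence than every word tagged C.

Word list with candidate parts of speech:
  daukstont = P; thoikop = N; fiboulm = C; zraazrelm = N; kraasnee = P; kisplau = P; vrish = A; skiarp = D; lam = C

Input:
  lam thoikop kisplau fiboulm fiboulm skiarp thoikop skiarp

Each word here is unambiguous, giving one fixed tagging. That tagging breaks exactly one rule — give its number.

3

Fixed tagging: C N P C C D N D.
Applying the rules: R1 ok, R2 ok, R3 fails.
Only rule 3 fails.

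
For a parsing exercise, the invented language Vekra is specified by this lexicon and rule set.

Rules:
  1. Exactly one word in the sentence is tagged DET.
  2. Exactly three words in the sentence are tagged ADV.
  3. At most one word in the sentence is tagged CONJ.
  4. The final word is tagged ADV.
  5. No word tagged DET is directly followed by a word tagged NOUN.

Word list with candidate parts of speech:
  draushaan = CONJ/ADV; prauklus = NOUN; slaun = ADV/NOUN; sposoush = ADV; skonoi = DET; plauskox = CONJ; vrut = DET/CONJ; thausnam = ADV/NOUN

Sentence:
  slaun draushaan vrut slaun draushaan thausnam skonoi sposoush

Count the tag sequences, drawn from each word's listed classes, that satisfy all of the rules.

1

Candidates per position — 1:slaun {ADV,NOUN}; 2:draushaan {CONJ,ADV}; 3:vrut {DET,CONJ}; 4:slaun {ADV,NOUN}; 5:draushaan {CONJ,ADV}; 6:thausnam {ADV,NOUN}; 7:skonoi {DET}; 8:sposoush {ADV}.
There are 64 candidate sequences in total.
The sequences that satisfy every rule: NOUN ADV CONJ NOUN ADV NOUN DET ADV.
Count = 1.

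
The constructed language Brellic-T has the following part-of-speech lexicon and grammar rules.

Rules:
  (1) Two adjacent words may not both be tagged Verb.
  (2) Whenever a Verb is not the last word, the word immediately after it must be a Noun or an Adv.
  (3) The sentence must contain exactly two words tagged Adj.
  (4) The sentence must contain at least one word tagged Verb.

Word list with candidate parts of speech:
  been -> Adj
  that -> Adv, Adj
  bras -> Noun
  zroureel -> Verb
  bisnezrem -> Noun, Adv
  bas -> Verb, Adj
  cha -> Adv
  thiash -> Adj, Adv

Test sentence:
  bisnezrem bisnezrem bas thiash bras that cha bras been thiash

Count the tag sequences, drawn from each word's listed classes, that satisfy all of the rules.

8

Candidates per position — 1:bisnezrem {Noun,Adv}; 2:bisnezrem {Noun,Adv}; 3:bas {Verb,Adj}; 4:thiash {Adj,Adv}; 5:bras {Noun}; 6:that {Adv,Adj}; 7:cha {Adv}; 8:bras {Noun}; 9:been {Adj}; 10:thiash {Adj,Adv}.
There are 64 candidate sequences in total.
Checking each against the rules leaves 8 sequences.
Count = 8.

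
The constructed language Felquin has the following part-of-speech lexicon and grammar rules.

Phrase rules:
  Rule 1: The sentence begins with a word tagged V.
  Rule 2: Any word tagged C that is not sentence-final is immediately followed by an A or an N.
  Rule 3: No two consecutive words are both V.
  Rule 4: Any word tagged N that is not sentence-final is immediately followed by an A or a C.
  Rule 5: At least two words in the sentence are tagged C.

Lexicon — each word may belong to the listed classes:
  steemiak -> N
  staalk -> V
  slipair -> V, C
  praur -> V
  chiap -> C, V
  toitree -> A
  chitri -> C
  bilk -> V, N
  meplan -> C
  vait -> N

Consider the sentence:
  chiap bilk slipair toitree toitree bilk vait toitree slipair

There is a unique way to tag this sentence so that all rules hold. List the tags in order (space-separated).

V N C A A V N A C

Candidates per position — 1:chiap {C,V}; 2:bilk {V,N}; 3:slipair {V,C}; 4:toitree {A}; 5:toitree {A}; 6:bilk {V,N}; 7:vait {N}; 8:toitree {A}; 9:slipair {V,C}.
If word 1 were C, no tagging could satisfy rule 1; so word 1 is V.
If word 2 were V, no tagging could satisfy rule 3; so word 2 is N.
If word 3 were V, no tagging could satisfy rule 4; so word 3 is C.
If word 6 were N, no tagging could satisfy rule 4; so word 6 is V.
If word 9 were V, no tagging could satisfy rule 5; so word 9 is C.
The only consistent sequence is: V N C A A V N A C.
Verifying each rule — rule 1 holds; rule 2 holds; rule 3 holds; rule 4 holds; rule 5 holds.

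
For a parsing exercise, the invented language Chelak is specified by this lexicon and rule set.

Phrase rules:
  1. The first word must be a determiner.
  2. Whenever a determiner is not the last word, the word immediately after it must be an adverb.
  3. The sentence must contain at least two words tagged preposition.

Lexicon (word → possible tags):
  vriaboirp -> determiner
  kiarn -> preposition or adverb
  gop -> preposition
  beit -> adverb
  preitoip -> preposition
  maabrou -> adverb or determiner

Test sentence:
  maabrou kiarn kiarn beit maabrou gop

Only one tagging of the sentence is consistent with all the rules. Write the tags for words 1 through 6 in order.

determiner adverb preposition adverb adverb preposition

Candidates per position — 1:maabrou {adverb,determiner}; 2:kiarn {preposition,adverb}; 3:kiarn {preposition,adverb}; 4:beit {adverb}; 5:maabrou {adverb,determiner}; 6:gop {preposition}.
Position 1: adverb is ruled out by rule 1; that leaves determiner.
Position 2: preposition is ruled out by rule 2; that leaves adverb.
Position 3: adverb is ruled out by rule 3; that leaves preposition.
Position 5: determiner is ruled out by rule 2; that leaves adverb.
The only consistent sequence is: determiner adverb preposition adverb adverb preposition.
Rule-by-rule: rule 1 holds; rule 2 holds; rule 3 holds.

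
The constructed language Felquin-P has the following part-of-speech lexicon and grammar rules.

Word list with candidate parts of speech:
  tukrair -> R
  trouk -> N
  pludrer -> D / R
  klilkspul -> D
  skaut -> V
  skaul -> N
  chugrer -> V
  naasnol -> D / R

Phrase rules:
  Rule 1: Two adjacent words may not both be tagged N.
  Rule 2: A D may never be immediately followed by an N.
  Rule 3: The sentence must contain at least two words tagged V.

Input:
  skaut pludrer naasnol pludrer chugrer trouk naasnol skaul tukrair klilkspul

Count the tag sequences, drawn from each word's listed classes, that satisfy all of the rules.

Candidates per position — 1:skaut {V}; 2:pludrer {D,R}; 3:naasnol {D,R}; 4:pludrer {D,R}; 5:chugrer {V}; 6:trouk {N}; 7:naasnol {D,R}; 8:skaul {N}; 9:tukrair {R}; 10:klilkspul {D}.
There are 16 candidate sequences in total.
Checking each against the rules leaves 8 sequences.
Count = 8.

8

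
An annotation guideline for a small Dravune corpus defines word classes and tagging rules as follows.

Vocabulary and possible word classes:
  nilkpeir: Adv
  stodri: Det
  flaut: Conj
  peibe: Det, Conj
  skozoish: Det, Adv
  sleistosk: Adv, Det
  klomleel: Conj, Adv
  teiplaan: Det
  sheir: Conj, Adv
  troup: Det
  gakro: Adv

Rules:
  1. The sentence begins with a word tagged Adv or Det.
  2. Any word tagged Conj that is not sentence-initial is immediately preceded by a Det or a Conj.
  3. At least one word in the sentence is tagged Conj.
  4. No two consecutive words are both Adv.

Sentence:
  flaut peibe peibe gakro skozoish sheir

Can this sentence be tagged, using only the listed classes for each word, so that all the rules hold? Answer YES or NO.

Candidates per position — 1:flaut {Conj}; 2:peibe {Det,Conj}; 3:peibe {Det,Conj}; 4:gakro {Adv}; 5:skozoish {Det,Adv}; 6:sheir {Conj,Adv}.
Rule 1 cannot be satisfied by any choice of tags from the lexicon.
So there is no consistent tagging.

NO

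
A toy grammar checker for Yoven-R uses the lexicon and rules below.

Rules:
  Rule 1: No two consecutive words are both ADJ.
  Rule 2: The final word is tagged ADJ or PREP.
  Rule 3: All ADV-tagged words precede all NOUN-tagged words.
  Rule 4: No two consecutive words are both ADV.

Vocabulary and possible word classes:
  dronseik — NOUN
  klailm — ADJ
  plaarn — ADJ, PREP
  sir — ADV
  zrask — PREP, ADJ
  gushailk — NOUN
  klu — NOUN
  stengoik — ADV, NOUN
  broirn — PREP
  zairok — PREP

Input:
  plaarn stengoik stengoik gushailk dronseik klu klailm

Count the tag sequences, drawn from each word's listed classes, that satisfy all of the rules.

Candidates per position — 1:plaarn {ADJ,PREP}; 2:stengoik {ADV,NOUN}; 3:stengoik {ADV,NOUN}; 4:gushailk {NOUN}; 5:dronseik {NOUN}; 6:klu {NOUN}; 7:klailm {ADJ}.
There are 8 candidate sequences in total.
The sequences that satisfy every rule: ADJ ADV NOUN NOUN NOUN NOUN ADJ; ADJ NOUN NOUN NOUN NOUN NOUN ADJ; PREP ADV NOUN NOUN NOUN NOUN ADJ; PREP NOUN NOUN NOUN NOUN NOUN ADJ.
Count = 4.

4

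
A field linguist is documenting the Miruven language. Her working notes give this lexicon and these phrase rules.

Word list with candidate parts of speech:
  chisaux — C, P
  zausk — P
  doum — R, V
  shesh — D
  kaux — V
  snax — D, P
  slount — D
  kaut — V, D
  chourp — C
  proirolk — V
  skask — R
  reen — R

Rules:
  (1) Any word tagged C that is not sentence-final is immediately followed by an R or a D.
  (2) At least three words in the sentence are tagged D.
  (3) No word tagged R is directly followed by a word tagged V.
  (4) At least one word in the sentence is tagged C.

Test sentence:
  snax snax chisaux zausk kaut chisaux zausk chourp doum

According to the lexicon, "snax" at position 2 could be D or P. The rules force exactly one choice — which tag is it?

Candidates per position — 1:snax {D,P}; 2:snax {D,P}; 3:chisaux {C,P}; 4:zausk {P}; 5:kaut {V,D}; 6:chisaux {C,P}; 7:zausk {P}; 8:chourp {C}; 9:doum {R,V}.
At position 1, choosing P makes rule 2 impossible to satisfy; hence D.
At position 2, choosing P makes rule 2 impossible to satisfy; hence D.
At position 3, choosing C makes rule 1 impossible to satisfy; hence P.
At position 5, choosing V makes rule 2 impossible to satisfy; hence D.
At position 6, choosing C makes rule 1 impossible to satisfy; hence P.
At position 9, choosing V makes rule 1 impossible to satisfy; hence R.
The unique satisfying tagging is: D D P P D P P C R.
Verifying each rule — rule 1 ok; rule 2 ok; rule 3 ok; rule 4 ok.

D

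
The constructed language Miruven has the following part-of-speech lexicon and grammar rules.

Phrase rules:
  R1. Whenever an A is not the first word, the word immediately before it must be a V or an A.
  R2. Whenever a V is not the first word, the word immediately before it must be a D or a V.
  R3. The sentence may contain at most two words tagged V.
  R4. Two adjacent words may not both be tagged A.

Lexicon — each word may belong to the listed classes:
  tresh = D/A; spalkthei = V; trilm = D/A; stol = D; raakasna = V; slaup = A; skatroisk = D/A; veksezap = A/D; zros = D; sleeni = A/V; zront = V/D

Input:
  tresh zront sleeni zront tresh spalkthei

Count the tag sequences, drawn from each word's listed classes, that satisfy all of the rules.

Candidates per position — 1:tresh {D,A}; 2:zront {V,D}; 3:sleeni {A,V}; 4:zront {V,D}; 5:tresh {D,A}; 6:spalkthei {V}.
There are 32 candidate sequences in total.
The sequences that satisfy every rule: D V A D D V; D D V D D V; A D V D D V.
Count = 3.

3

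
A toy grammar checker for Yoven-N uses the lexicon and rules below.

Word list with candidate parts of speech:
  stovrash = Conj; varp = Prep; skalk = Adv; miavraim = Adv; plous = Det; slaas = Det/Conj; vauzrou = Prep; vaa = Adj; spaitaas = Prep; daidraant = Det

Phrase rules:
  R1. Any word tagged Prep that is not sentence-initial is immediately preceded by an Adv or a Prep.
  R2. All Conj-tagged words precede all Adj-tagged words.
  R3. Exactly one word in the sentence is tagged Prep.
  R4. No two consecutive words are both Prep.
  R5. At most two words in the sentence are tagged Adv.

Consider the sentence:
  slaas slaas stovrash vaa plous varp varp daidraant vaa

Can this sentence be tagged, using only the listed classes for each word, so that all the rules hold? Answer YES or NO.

NO

Candidates per position — 1:slaas {Det,Conj}; 2:slaas {Det,Conj}; 3:stovrash {Conj}; 4:vaa {Adj}; 5:plous {Det}; 6:varp {Prep}; 7:varp {Prep}; 8:daidraant {Det}; 9:vaa {Adj}.
Rule 1 cannot be satisfied by any choice of tags from the lexicon.
So there is no consistent tagging.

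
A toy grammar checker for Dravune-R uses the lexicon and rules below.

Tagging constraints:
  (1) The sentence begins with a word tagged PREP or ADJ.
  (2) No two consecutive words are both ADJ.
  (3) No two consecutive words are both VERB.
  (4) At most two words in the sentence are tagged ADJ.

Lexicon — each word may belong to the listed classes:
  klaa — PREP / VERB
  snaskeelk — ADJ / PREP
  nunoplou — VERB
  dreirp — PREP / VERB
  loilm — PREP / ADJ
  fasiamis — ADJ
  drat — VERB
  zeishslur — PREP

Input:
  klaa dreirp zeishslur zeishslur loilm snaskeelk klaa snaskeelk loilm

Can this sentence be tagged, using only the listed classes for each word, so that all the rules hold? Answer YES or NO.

Candidates per position — 1:klaa {PREP,VERB}; 2:dreirp {PREP,VERB}; 3:zeishslur {PREP}; 4:zeishslur {PREP}; 5:loilm {PREP,ADJ}; 6:snaskeelk {ADJ,PREP}; 7:klaa {PREP,VERB}; 8:snaskeelk {ADJ,PREP}; 9:loilm {PREP,ADJ}.
One satisfying assignment: PREP PREP PREP PREP PREP ADJ PREP PREP ADJ.
Checking: rule 1 ok; rule 2 ok; rule 3 ok; rule 4 ok.

YES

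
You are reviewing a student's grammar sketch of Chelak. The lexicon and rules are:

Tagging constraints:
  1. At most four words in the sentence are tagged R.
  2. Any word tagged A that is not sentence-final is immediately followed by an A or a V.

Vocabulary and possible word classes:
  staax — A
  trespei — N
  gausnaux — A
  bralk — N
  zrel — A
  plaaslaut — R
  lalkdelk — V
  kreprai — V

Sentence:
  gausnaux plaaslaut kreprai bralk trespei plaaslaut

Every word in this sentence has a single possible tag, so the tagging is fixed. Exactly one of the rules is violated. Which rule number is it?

2

Fixed tagging: A R V N N R.
Rule check: R1 ✓, R2 ✗.
Only rule 2 fails.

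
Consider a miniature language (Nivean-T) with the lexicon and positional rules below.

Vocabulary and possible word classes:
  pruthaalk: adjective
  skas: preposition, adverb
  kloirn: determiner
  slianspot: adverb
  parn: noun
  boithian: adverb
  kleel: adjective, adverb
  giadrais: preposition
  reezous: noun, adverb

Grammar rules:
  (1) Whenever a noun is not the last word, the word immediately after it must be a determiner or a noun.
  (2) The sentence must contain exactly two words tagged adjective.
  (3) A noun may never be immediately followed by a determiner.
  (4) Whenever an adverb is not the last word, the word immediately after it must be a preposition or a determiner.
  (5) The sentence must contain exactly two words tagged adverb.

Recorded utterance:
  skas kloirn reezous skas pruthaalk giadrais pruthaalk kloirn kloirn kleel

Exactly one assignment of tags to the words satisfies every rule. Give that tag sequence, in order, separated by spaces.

preposition determiner adverb preposition adjective preposition adjective determiner determiner adverb

Candidates per position — 1:skas {preposition,adverb}; 2:kloirn {determiner}; 3:reezous {noun,adverb}; 4:skas {preposition,adverb}; 5:pruthaalk {adjective}; 6:giadrais {preposition}; 7:pruthaalk {adjective}; 8:kloirn {determiner}; 9:kloirn {determiner}; 10:kleel {adjective,adverb}.
Position 3: noun is ruled out by rule 1; that leaves adverb.
Position 4: adverb is ruled out by rule 4; that leaves preposition.
Position 10: adjective is ruled out by rule 2; that leaves adverb.
Position 1: adverb is ruled out by rule 5; that leaves preposition.
That leaves exactly one tagging: preposition determiner adverb preposition adjective preposition adjective determiner determiner adverb.
Checking: rule 1 holds; rule 2 holds; rule 3 holds; rule 4 holds; rule 5 holds.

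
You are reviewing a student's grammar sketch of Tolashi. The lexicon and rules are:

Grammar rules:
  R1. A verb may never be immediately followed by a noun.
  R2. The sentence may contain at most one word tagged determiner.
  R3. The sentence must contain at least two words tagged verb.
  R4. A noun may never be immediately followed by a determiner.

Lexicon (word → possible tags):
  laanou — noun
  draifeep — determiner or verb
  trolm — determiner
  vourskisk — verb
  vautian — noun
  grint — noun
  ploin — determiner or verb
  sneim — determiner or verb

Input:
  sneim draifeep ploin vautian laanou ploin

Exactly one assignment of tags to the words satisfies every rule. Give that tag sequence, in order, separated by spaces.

Candidates per position — 1:sneim {determiner,verb}; 2:draifeep {determiner,verb}; 3:ploin {determiner,verb}; 4:vautian {noun}; 5:laanou {noun}; 6:ploin {determiner,verb}.
Word 3 cannot be verb — rule 1 would then fail for every completion. It is determiner.
Word 6 cannot be determiner — rule 2 would then fail for every completion. It is verb.
Word 1 cannot be determiner — rule 2 would then fail for every completion. It is verb.
Word 2 cannot be determiner — rule 2 would then fail for every completion. It is verb.
So the tagging must be: verb verb determiner noun noun verb.
Check: rule 1 satisfied; rule 2 satisfied; rule 3 satisfied; rule 4 satisfied.

verb verb determiner noun noun verb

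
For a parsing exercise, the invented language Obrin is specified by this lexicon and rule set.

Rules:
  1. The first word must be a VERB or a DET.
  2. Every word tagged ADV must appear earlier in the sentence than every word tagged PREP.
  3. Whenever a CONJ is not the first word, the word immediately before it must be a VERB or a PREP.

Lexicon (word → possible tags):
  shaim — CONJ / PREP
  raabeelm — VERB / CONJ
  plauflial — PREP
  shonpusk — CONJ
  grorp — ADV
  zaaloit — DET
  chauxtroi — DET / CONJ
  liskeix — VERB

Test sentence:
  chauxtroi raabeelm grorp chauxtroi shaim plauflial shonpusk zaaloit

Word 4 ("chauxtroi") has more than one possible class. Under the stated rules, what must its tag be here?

Candidates per position — 1:chauxtroi {DET,CONJ}; 2:raabeelm {VERB,CONJ}; 3:grorp {ADV}; 4:chauxtroi {DET,CONJ}; 5:shaim {CONJ,PREP}; 6:plauflial {PREP}; 7:shonpusk {CONJ}; 8:zaaloit {DET}.
Word 1 cannot be CONJ — rule 1 would then fail for every completion. It is DET.
Word 2 cannot be CONJ — rule 3 would then fail for every completion. It is VERB.
Word 4 cannot be CONJ — rule 3 would then fail for every completion. It is DET.
Word 5 cannot be CONJ — rule 3 would then fail for every completion. It is PREP.
The only consistent sequence is: DET VERB ADV DET PREP PREP CONJ DET.
Check: rule 1 ✓; rule 2 ✓; rule 3 ✓.

DET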